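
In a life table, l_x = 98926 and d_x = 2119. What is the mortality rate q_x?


q_x = d_x / l_x
= 2119 / 98926
= 0.0214


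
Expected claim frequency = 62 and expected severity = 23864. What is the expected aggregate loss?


E[S] = E[N] * E[X]
= 62 * 23864
= 1.4796e+06


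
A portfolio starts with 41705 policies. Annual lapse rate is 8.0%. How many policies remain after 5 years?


remaining = initial * (1 - lapse)^years
= 41705 * (1 - 0.08)^5
= 41705 * 0.659082
= 27486.9949


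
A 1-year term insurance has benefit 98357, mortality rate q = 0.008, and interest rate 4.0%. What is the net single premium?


NSP = benefit * q * v
v = 1/(1+i) = 0.961538
NSP = 98357 * 0.008 * 0.961538
= 756.5923


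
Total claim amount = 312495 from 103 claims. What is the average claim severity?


severity = total / number
= 312495 / 103
= 3033.932


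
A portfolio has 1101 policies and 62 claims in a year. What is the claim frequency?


frequency = claims / policies
= 62 / 1101
= 0.0563


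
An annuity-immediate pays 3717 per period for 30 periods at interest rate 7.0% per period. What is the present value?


PV = PMT * (1 - (1+i)^(-n)) / i
= 3717 * (1 - (1+0.07)^(-30)) / 0.07
= 3717 * (1 - 0.131367) / 0.07
= 3717 * 12.409041
= 46124.4061


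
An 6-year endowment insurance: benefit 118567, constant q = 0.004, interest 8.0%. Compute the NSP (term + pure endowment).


Term component = 2172.6218
Pure endowment = 6_p_x * v^6 * benefit = 0.976239 * 0.63017 * 118567 = 72941.9432
NSP = 75114.565


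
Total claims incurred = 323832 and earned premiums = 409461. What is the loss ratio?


Loss ratio = claims / premiums
= 323832 / 409461
= 0.7909


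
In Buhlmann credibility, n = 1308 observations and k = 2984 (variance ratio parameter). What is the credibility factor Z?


Z = n / (n + k)
= 1308 / (1308 + 2984)
= 1308 / 4292
= 0.3048


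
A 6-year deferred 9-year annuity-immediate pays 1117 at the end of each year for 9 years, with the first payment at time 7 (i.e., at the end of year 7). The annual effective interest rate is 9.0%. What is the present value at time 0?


PV at time 6 of the 9-year annuity-immediate:
a_n = 1117 * (1-(1+0.09)^(-9))/0.09 = 6696.6908
Discount back 6 years to time 0:
PV = 6696.6908 * (1+0.09)^(-6)
= 6696.6908 * 0.596267
= 3993.0179


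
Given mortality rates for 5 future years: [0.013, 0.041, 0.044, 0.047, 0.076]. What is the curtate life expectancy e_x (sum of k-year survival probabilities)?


e_x = sum_{k=1}^{n} k_p_x
k_p_x values:
  1_p_x = 0.987
  2_p_x = 0.946533
  3_p_x = 0.904886
  4_p_x = 0.862356
  5_p_x = 0.796817
e_x = 4.4976


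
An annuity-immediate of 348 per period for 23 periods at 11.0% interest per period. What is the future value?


FV = PMT * ((1+i)^n - 1) / i
= 348 * ((1.11)^23 - 1) / 0.11
= 348 * (11.026267 - 1) / 0.11
= 31719.4635


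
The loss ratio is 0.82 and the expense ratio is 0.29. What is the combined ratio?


Combined ratio = loss ratio + expense ratio
= 0.82 + 0.29
= 1.11


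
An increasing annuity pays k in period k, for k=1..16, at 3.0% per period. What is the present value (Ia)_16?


(Ia)_n = sum_{k=1}^{n} k * v^k, v = 1/(1+i)
v = 0.970874
Sum computed term by term:
(Ia)_16 = 98.9088


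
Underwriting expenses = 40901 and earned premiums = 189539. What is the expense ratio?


Expense ratio = expenses / premiums
= 40901 / 189539
= 0.2158


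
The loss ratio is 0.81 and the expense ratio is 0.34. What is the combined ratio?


Combined ratio = loss ratio + expense ratio
= 0.81 + 0.34
= 1.15


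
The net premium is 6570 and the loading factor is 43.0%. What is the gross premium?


Gross = net * (1 + loading)
= 6570 * (1 + 0.43)
= 6570 * 1.43
= 9395.1


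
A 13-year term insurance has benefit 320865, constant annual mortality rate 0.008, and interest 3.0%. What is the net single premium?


NSP = benefit * sum_{k=0}^{n-1} k_p_x * q * v^(k+1)
With constant q=0.008, v=0.970874
Sum = 0.081382
NSP = 320865 * 0.081382
= 26112.7393


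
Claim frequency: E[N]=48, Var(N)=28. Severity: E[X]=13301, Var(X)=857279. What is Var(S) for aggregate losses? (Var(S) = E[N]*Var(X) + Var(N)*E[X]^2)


Var(S) = E[N]*Var(X) + Var(N)*E[X]^2
= 48*857279 + 28*13301^2
= 41149392 + 4953664828
= 4.9948e+09


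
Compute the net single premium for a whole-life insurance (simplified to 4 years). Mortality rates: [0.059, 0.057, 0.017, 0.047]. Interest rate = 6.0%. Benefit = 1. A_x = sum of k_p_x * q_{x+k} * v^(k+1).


v = 0.943396
Year 0: k_p_x=1.0, q=0.059, term=0.05566
Year 1: k_p_x=0.941, q=0.057, term=0.047737
Year 2: k_p_x=0.887363, q=0.017, term=0.012666
Year 3: k_p_x=0.872278, q=0.047, term=0.032474
A_x = 0.1485


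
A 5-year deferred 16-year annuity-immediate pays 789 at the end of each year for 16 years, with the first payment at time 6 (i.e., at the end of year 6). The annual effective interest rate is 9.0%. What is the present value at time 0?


PV at time 5 of the 16-year annuity-immediate:
a_n = 789 * (1-(1+0.09)^(-16))/0.09 = 6558.6084
Discount back 5 years to time 0:
PV = 6558.6084 * (1+0.09)^(-5)
= 6558.6084 * 0.649931
= 4262.6455


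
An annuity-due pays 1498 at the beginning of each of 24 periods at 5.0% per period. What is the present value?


PV_due = PMT * (1-(1+i)^(-n))/i * (1+i)
PV_immediate = 20670.3654
PV_due = 20670.3654 * 1.05
= 21703.8837


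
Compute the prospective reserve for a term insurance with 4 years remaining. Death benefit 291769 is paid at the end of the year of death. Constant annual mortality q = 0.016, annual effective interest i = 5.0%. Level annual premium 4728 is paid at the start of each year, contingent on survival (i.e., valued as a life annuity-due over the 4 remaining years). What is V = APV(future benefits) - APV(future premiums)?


v = 1/(1+i) = 0.952381
APV(future benefits) per unit = sum_{k=0}^{3} k_p_x * q * v^(k+1) = 0.055442
APV(future benefits) = 291769 * 0.055442 = 16176.3975
Life annuity-due factor ä_{x:4} = sum_{k=0}^{3} k_p_x * v^k = 3.638413
APV(future premiums) = 4728 * 3.638413 = 17202.4161
V = 16176.3975 - 17202.4161
= -1026.0186


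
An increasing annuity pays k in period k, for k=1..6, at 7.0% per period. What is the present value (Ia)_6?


(Ia)_n = sum_{k=1}^{n} k * v^k, v = 1/(1+i)
v = 0.934579
Sum computed term by term:
(Ia)_6 = 15.7449


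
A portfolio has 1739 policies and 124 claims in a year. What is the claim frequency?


frequency = claims / policies
= 124 / 1739
= 0.0713


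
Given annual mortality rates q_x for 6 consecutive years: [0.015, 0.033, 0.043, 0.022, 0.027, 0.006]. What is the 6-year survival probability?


p_k = 1 - q_k for each year
Survival = product of (1 - q_k)
= 0.985 * 0.967 * 0.957 * 0.978 * 0.973 * 0.994
= 0.8622


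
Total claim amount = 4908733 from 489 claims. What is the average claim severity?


severity = total / number
= 4908733 / 489
= 10038.3088


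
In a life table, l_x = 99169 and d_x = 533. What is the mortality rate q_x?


q_x = d_x / l_x
= 533 / 99169
= 0.0054


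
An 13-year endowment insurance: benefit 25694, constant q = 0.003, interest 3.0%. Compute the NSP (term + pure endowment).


Term component = 806.1678
Pure endowment = 13_p_x * v^13 * benefit = 0.961694 * 0.680951 * 25694 = 16826.1539
NSP = 17632.3217


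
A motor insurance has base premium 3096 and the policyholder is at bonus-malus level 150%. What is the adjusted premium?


adjusted = base * BM_level / 100
= 3096 * 150 / 100
= 3096 * 1.5
= 4644.0


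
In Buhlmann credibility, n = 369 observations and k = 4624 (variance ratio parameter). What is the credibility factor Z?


Z = n / (n + k)
= 369 / (369 + 4624)
= 369 / 4993
= 0.0739


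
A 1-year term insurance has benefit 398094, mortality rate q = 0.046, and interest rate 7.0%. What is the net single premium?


NSP = benefit * q * v
v = 1/(1+i) = 0.934579
NSP = 398094 * 0.046 * 0.934579
= 17114.3215


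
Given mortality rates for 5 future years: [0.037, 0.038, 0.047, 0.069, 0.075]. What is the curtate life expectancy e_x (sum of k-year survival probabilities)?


e_x = sum_{k=1}^{n} k_p_x
k_p_x values:
  1_p_x = 0.963
  2_p_x = 0.926406
  3_p_x = 0.882865
  4_p_x = 0.821947
  5_p_x = 0.760301
e_x = 4.3545


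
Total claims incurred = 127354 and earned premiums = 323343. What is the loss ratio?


Loss ratio = claims / premiums
= 127354 / 323343
= 0.3939


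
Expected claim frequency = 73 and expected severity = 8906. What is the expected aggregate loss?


E[S] = E[N] * E[X]
= 73 * 8906
= 650138


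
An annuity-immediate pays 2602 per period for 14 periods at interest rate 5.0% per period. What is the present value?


PV = PMT * (1 - (1+i)^(-n)) / i
= 2602 * (1 - (1+0.05)^(-14)) / 0.05
= 2602 * (1 - 0.505068) / 0.05
= 2602 * 9.898641
= 25756.2637


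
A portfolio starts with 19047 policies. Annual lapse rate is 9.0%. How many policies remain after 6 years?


remaining = initial * (1 - lapse)^years
= 19047 * (1 - 0.09)^6
= 19047 * 0.567869
= 10816.2056


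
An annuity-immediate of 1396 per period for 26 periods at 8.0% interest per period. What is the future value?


FV = PMT * ((1+i)^n - 1) / i
= 1396 * ((1.08)^26 - 1) / 0.08
= 1396 * (7.396353 - 1) / 0.08
= 111616.3635


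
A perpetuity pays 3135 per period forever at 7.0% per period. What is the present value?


PV = PMT / i
= 3135 / 0.07
= 44785.7143


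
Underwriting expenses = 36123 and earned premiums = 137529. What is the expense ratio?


Expense ratio = expenses / premiums
= 36123 / 137529
= 0.2627


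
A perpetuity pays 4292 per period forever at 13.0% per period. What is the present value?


PV = PMT / i
= 4292 / 0.13
= 33015.3846


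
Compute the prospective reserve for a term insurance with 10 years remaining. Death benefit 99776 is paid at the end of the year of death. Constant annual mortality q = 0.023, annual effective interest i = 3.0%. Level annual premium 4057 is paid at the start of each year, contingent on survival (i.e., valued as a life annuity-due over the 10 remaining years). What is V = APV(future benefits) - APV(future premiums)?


v = 1/(1+i) = 0.970874
APV(future benefits) per unit = sum_{k=0}^{9} k_p_x * q * v^(k+1) = 0.178089
APV(future benefits) = 99776 * 0.178089 = 17768.9818
Life annuity-due factor ä_{x:10} = sum_{k=0}^{9} k_p_x * v^k = 7.975278
APV(future premiums) = 4057 * 7.975278 = 32355.7037
V = 17768.9818 - 32355.7037
= -14586.7219


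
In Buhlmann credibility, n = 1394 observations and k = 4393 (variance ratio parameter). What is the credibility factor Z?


Z = n / (n + k)
= 1394 / (1394 + 4393)
= 1394 / 5787
= 0.2409


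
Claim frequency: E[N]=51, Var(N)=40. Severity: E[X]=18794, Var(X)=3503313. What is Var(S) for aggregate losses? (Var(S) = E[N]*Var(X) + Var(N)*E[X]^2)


Var(S) = E[N]*Var(X) + Var(N)*E[X]^2
= 51*3503313 + 40*18794^2
= 178668963 + 14128577440
= 1.4307e+10


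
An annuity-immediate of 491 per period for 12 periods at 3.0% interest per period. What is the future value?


FV = PMT * ((1+i)^n - 1) / i
= 491 * ((1.03)^12 - 1) / 0.03
= 491 * (1.425761 - 1) / 0.03
= 6968.2865


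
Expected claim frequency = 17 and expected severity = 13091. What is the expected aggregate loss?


E[S] = E[N] * E[X]
= 17 * 13091
= 222547


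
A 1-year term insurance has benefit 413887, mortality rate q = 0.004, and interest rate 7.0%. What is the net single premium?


NSP = benefit * q * v
v = 1/(1+i) = 0.934579
NSP = 413887 * 0.004 * 0.934579
= 1547.2411


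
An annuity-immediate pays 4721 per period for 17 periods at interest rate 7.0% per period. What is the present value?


PV = PMT * (1 - (1+i)^(-n)) / i
= 4721 * (1 - (1+0.07)^(-17)) / 0.07
= 4721 * (1 - 0.316574) / 0.07
= 4721 * 9.763223
= 46092.1758


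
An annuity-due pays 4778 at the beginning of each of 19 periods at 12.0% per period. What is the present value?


PV_due = PMT * (1-(1+i)^(-n))/i * (1+i)
PV_immediate = 35193.6818
PV_due = 35193.6818 * 1.12
= 39416.9237


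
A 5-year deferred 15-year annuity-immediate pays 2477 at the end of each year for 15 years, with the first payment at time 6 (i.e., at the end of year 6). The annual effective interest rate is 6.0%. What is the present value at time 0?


PV at time 5 of the 15-year annuity-immediate:
a_n = 2477 * (1-(1+0.06)^(-15))/0.06 = 24057.2407
Discount back 5 years to time 0:
PV = 24057.2407 * (1+0.06)^(-5)
= 24057.2407 * 0.747258
= 17976.9698


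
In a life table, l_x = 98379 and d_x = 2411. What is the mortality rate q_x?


q_x = d_x / l_x
= 2411 / 98379
= 0.0245


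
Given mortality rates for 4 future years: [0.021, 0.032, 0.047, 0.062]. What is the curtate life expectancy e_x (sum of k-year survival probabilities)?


e_x = sum_{k=1}^{n} k_p_x
k_p_x values:
  1_p_x = 0.979
  2_p_x = 0.947672
  3_p_x = 0.903131
  4_p_x = 0.847137
e_x = 3.6769


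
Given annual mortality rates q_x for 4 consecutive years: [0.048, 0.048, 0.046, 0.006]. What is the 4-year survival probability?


p_k = 1 - q_k for each year
Survival = product of (1 - q_k)
= 0.952 * 0.952 * 0.954 * 0.994
= 0.8594


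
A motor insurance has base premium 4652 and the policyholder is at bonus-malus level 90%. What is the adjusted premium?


adjusted = base * BM_level / 100
= 4652 * 90 / 100
= 4652 * 0.9
= 4186.8


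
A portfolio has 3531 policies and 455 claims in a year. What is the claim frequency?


frequency = claims / policies
= 455 / 3531
= 0.1289


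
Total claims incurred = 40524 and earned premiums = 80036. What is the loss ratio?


Loss ratio = claims / premiums
= 40524 / 80036
= 0.5063


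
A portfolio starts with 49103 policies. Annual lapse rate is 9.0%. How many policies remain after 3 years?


remaining = initial * (1 - lapse)^years
= 49103 * (1 - 0.09)^3
= 49103 * 0.753571
= 37002.5968


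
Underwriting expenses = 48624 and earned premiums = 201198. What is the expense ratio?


Expense ratio = expenses / premiums
= 48624 / 201198
= 0.2417


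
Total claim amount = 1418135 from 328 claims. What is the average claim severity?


severity = total / number
= 1418135 / 328
= 4323.5823


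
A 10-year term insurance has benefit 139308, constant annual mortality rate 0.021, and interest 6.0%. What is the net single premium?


NSP = benefit * sum_{k=0}^{n-1} k_p_x * q * v^(k+1)
With constant q=0.021, v=0.943396
Sum = 0.142174
NSP = 139308 * 0.142174
= 19805.9636


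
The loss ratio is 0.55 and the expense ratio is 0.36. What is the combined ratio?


Combined ratio = loss ratio + expense ratio
= 0.55 + 0.36
= 0.91


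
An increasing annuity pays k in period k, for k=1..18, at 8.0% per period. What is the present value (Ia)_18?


(Ia)_n = sum_{k=1}^{n} k * v^k, v = 1/(1+i)
v = 0.925926
Sum computed term by term:
(Ia)_18 = 70.2144


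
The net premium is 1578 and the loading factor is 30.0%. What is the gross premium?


Gross = net * (1 + loading)
= 1578 * (1 + 0.3)
= 1578 * 1.3
= 2051.4


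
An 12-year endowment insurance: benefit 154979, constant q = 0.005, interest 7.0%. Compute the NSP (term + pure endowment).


Term component = 6012.2369
Pure endowment = 12_p_x * v^12 * benefit = 0.941623 * 0.444012 * 154979 = 64795.4471
NSP = 70807.684


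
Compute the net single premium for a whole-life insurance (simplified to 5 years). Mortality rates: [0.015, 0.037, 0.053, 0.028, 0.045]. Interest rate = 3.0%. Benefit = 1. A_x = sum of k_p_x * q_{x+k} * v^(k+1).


v = 0.970874
Year 0: k_p_x=1.0, q=0.015, term=0.014563
Year 1: k_p_x=0.985, q=0.037, term=0.034353
Year 2: k_p_x=0.948555, q=0.053, term=0.046007
Year 3: k_p_x=0.898282, q=0.028, term=0.022347
Year 4: k_p_x=0.87313, q=0.045, term=0.033893
A_x = 0.1512


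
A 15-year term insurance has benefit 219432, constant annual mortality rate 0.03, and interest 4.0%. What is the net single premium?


NSP = benefit * sum_{k=0}^{n-1} k_p_x * q * v^(k+1)
With constant q=0.03, v=0.961538
Sum = 0.277876
NSP = 219432 * 0.277876
= 60974.9579


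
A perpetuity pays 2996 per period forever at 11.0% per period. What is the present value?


PV = PMT / i
= 2996 / 0.11
= 27236.3636


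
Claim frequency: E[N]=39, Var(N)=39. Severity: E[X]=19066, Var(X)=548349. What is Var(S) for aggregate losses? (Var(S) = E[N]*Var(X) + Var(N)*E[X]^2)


Var(S) = E[N]*Var(X) + Var(N)*E[X]^2
= 39*548349 + 39*19066^2
= 21385611 + 14176981884
= 1.4198e+10


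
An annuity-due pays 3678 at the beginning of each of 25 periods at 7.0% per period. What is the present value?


PV_due = PMT * (1-(1+i)^(-n))/i * (1+i)
PV_immediate = 42861.8789
PV_due = 42861.8789 * 1.07
= 45862.2105


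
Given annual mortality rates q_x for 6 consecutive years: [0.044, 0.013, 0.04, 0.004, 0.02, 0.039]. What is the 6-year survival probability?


p_k = 1 - q_k for each year
Survival = product of (1 - q_k)
= 0.956 * 0.987 * 0.96 * 0.996 * 0.98 * 0.961
= 0.8497


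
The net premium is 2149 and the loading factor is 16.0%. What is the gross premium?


Gross = net * (1 + loading)
= 2149 * (1 + 0.16)
= 2149 * 1.16
= 2492.84


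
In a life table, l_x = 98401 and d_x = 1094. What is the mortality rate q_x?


q_x = d_x / l_x
= 1094 / 98401
= 0.0111


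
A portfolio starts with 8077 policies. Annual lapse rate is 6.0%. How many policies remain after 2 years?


remaining = initial * (1 - lapse)^years
= 8077 * (1 - 0.06)^2
= 8077 * 0.8836
= 7136.8372


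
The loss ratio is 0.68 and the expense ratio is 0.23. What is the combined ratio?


Combined ratio = loss ratio + expense ratio
= 0.68 + 0.23
= 0.91


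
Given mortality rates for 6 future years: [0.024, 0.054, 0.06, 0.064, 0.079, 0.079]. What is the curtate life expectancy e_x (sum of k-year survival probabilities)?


e_x = sum_{k=1}^{n} k_p_x
k_p_x values:
  1_p_x = 0.976
  2_p_x = 0.923296
  3_p_x = 0.867898
  4_p_x = 0.812353
  5_p_x = 0.748177
  6_p_x = 0.689071
e_x = 5.0168


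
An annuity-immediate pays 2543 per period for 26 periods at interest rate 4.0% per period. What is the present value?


PV = PMT * (1 - (1+i)^(-n)) / i
= 2543 * (1 - (1+0.04)^(-26)) / 0.04
= 2543 * (1 - 0.360689) / 0.04
= 2543 * 15.982769
= 40644.182


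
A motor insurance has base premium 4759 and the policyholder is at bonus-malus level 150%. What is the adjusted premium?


adjusted = base * BM_level / 100
= 4759 * 150 / 100
= 4759 * 1.5
= 7138.5


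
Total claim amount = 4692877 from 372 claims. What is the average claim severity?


severity = total / number
= 4692877 / 372
= 12615.2608


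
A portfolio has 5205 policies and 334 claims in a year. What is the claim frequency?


frequency = claims / policies
= 334 / 5205
= 0.0642


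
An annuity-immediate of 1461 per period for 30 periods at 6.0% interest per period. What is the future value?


FV = PMT * ((1+i)^n - 1) / i
= 1461 * ((1.06)^30 - 1) / 0.06
= 1461 * (5.743491 - 1) / 0.06
= 115504.0101


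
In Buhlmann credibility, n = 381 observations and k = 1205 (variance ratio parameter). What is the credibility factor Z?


Z = n / (n + k)
= 381 / (381 + 1205)
= 381 / 1586
= 0.2402


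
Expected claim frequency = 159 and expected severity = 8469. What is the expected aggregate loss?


E[S] = E[N] * E[X]
= 159 * 8469
= 1.3466e+06


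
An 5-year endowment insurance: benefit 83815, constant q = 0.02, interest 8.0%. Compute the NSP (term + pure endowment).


Term component = 6450.5146
Pure endowment = 5_p_x * v^5 * benefit = 0.903921 * 0.680583 * 83815 = 51562.4269
NSP = 58012.9415


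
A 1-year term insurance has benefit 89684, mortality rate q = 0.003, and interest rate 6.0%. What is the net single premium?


NSP = benefit * q * v
v = 1/(1+i) = 0.943396
NSP = 89684 * 0.003 * 0.943396
= 253.8226


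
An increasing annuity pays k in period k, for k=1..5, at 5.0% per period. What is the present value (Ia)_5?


(Ia)_n = sum_{k=1}^{n} k * v^k, v = 1/(1+i)
v = 0.952381
Sum computed term by term:
(Ia)_5 = 12.5664


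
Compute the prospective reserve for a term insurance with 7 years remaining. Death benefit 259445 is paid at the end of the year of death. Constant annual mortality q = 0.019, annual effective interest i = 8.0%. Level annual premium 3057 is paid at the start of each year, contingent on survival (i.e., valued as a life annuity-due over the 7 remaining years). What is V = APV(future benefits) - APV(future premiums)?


v = 1/(1+i) = 0.925926
APV(future benefits) per unit = sum_{k=0}^{6} k_p_x * q * v^(k+1) = 0.094007
APV(future benefits) = 259445 * 0.094007 = 24389.7399
Life annuity-due factor ä_{x:7} = sum_{k=0}^{6} k_p_x * v^k = 5.343576
APV(future premiums) = 3057 * 5.343576 = 16335.3129
V = 24389.7399 - 16335.3129
= 8054.427


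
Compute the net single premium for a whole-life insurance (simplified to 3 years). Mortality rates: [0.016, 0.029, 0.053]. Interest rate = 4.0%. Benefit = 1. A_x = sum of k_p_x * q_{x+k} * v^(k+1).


v = 0.961538
Year 0: k_p_x=1.0, q=0.016, term=0.015385
Year 1: k_p_x=0.984, q=0.029, term=0.026383
Year 2: k_p_x=0.955464, q=0.053, term=0.045018
A_x = 0.0868


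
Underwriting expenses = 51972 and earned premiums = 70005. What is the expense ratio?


Expense ratio = expenses / premiums
= 51972 / 70005
= 0.7424


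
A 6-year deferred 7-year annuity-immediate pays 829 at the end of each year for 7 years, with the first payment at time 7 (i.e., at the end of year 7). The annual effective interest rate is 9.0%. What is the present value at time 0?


PV at time 6 of the 7-year annuity-immediate:
a_n = 829 * (1-(1+0.09)^(-7))/0.09 = 4172.3179
Discount back 6 years to time 0:
PV = 4172.3179 * (1+0.09)^(-6)
= 4172.3179 * 0.596267
= 2487.8168


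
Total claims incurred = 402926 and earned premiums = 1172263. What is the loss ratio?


Loss ratio = claims / premiums
= 402926 / 1172263
= 0.3437


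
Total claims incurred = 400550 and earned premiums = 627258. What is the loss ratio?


Loss ratio = claims / premiums
= 400550 / 627258
= 0.6386


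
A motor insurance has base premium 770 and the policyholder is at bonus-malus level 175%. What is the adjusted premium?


adjusted = base * BM_level / 100
= 770 * 175 / 100
= 770 * 1.75
= 1347.5


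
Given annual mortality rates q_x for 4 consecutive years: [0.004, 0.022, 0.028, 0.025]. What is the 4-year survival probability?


p_k = 1 - q_k for each year
Survival = product of (1 - q_k)
= 0.996 * 0.978 * 0.972 * 0.975
= 0.9231


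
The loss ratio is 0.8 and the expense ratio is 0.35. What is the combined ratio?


Combined ratio = loss ratio + expense ratio
= 0.8 + 0.35
= 1.15


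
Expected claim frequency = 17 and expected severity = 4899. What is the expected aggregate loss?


E[S] = E[N] * E[X]
= 17 * 4899
= 83283


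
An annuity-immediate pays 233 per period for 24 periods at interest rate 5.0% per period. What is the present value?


PV = PMT * (1 - (1+i)^(-n)) / i
= 233 * (1 - (1+0.05)^(-24)) / 0.05
= 233 * (1 - 0.310068) / 0.05
= 233 * 13.798642
= 3215.0835


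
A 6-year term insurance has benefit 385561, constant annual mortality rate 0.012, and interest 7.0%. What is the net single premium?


NSP = benefit * sum_{k=0}^{n-1} k_p_x * q * v^(k+1)
With constant q=0.012, v=0.934579
Sum = 0.055642
NSP = 385561 * 0.055642
= 21453.2501


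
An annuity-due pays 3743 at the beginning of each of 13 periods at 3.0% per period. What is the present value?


PV_due = PMT * (1-(1+i)^(-n))/i * (1+i)
PV_immediate = 39806.6378
PV_due = 39806.6378 * 1.03
= 41000.8369


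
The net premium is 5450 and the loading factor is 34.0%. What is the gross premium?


Gross = net * (1 + loading)
= 5450 * (1 + 0.34)
= 5450 * 1.34
= 7303.0


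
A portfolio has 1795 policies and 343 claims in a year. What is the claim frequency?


frequency = claims / policies
= 343 / 1795
= 0.1911


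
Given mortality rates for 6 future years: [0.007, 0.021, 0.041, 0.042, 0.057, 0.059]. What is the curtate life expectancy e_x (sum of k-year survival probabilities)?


e_x = sum_{k=1}^{n} k_p_x
k_p_x values:
  1_p_x = 0.993
  2_p_x = 0.972147
  3_p_x = 0.932289
  4_p_x = 0.893133
  5_p_x = 0.842224
  6_p_x = 0.792533
e_x = 5.4253


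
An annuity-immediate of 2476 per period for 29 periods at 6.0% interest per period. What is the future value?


FV = PMT * ((1+i)^n - 1) / i
= 2476 * ((1.06)^29 - 1) / 0.06
= 2476 * (5.418388 - 1) / 0.06
= 182332.1406


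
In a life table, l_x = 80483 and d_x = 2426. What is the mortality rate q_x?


q_x = d_x / l_x
= 2426 / 80483
= 0.0301


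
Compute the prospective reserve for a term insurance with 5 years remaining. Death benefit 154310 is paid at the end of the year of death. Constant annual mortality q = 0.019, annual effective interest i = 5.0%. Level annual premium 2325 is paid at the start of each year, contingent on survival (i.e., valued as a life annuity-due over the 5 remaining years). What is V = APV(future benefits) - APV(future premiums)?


v = 1/(1+i) = 0.952381
APV(future benefits) per unit = sum_{k=0}^{4} k_p_x * q * v^(k+1) = 0.079341
APV(future benefits) = 154310 * 0.079341 = 12243.1275
Life annuity-due factor ä_{x:5} = sum_{k=0}^{4} k_p_x * v^k = 4.384641
APV(future premiums) = 2325 * 4.384641 = 10194.2893
V = 12243.1275 - 10194.2893
= 2048.8381


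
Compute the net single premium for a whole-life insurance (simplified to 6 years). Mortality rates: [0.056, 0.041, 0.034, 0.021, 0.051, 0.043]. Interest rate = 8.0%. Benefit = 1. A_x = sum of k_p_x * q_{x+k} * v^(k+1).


v = 0.925926
Year 0: k_p_x=1.0, q=0.056, term=0.051852
Year 1: k_p_x=0.944, q=0.041, term=0.033182
Year 2: k_p_x=0.905296, q=0.034, term=0.024434
Year 3: k_p_x=0.874516, q=0.021, term=0.013499
Year 4: k_p_x=0.856151, q=0.051, term=0.029717
Year 5: k_p_x=0.812487, q=0.043, term=0.022016
A_x = 0.1747


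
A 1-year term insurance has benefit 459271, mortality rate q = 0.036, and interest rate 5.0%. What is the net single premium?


NSP = benefit * q * v
v = 1/(1+i) = 0.952381
NSP = 459271 * 0.036 * 0.952381
= 15746.4343


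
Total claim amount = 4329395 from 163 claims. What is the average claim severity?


severity = total / number
= 4329395 / 163
= 26560.7055


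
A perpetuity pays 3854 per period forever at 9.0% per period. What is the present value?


PV = PMT / i
= 3854 / 0.09
= 42822.2222


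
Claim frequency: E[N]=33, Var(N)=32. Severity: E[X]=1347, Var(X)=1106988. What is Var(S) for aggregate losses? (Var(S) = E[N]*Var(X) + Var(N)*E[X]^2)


Var(S) = E[N]*Var(X) + Var(N)*E[X]^2
= 33*1106988 + 32*1347^2
= 36530604 + 58061088
= 9.4592e+07


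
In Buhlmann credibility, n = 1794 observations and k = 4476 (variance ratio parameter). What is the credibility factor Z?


Z = n / (n + k)
= 1794 / (1794 + 4476)
= 1794 / 6270
= 0.2861


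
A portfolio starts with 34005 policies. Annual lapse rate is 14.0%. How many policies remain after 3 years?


remaining = initial * (1 - lapse)^years
= 34005 * (1 - 0.14)^3
= 34005 * 0.636056
= 21629.0843


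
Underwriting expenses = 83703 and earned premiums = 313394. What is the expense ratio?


Expense ratio = expenses / premiums
= 83703 / 313394
= 0.2671


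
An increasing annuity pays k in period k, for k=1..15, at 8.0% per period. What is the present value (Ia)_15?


(Ia)_n = sum_{k=1}^{n} k * v^k, v = 1/(1+i)
v = 0.925926
Sum computed term by term:
(Ia)_15 = 56.4451


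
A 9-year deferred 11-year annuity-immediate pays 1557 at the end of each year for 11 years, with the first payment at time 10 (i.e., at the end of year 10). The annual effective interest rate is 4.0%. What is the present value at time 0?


PV at time 9 of the 11-year annuity-immediate:
a_n = 1557 * (1-(1+0.04)^(-11))/0.04 = 13640.0622
Discount back 9 years to time 0:
PV = 13640.0622 * (1+0.04)^(-9)
= 13640.0622 * 0.702587
= 9583.3268


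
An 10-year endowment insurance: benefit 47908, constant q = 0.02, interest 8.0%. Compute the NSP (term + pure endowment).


Term component = 5955.3208
Pure endowment = 10_p_x * v^10 * benefit = 0.817073 * 0.463193 * 47908 = 18131.396
NSP = 24086.7168


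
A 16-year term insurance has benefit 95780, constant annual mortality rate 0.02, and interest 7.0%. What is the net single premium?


NSP = benefit * sum_{k=0}^{n-1} k_p_x * q * v^(k+1)
With constant q=0.02, v=0.934579
Sum = 0.167739
NSP = 95780 * 0.167739
= 16066.0238


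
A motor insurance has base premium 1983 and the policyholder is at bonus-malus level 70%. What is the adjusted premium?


adjusted = base * BM_level / 100
= 1983 * 70 / 100
= 1983 * 0.7
= 1388.1


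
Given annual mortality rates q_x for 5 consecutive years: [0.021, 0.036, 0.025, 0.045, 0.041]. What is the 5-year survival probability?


p_k = 1 - q_k for each year
Survival = product of (1 - q_k)
= 0.979 * 0.964 * 0.975 * 0.955 * 0.959
= 0.8427


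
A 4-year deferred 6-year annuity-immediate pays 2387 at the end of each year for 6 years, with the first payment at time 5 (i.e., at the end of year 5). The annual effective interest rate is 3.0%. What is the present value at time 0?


PV at time 4 of the 6-year annuity-immediate:
a_n = 2387 * (1-(1+0.03)^(-6))/0.03 = 12930.836
Discount back 4 years to time 0:
PV = 12930.836 * (1+0.03)^(-4)
= 12930.836 * 0.888487
= 11488.8803


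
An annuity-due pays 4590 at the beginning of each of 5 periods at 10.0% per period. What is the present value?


PV_due = PMT * (1-(1+i)^(-n))/i * (1+i)
PV_immediate = 17399.7113
PV_due = 17399.7113 * 1.1
= 19139.6824


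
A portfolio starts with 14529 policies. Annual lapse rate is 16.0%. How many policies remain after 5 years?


remaining = initial * (1 - lapse)^years
= 14529 * (1 - 0.16)^5
= 14529 * 0.418212
= 6076.2013


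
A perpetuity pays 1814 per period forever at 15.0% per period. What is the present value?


PV = PMT / i
= 1814 / 0.15
= 12093.3333


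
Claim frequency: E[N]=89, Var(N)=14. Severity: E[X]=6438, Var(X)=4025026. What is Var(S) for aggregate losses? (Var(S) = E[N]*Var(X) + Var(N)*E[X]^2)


Var(S) = E[N]*Var(X) + Var(N)*E[X]^2
= 89*4025026 + 14*6438^2
= 358227314 + 580269816
= 9.3850e+08


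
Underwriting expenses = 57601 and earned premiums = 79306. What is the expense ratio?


Expense ratio = expenses / premiums
= 57601 / 79306
= 0.7263


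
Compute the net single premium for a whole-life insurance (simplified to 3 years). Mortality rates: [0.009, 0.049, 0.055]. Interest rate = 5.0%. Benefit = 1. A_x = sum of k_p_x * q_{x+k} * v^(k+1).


v = 0.952381
Year 0: k_p_x=1.0, q=0.009, term=0.008571
Year 1: k_p_x=0.991, q=0.049, term=0.044044
Year 2: k_p_x=0.942441, q=0.055, term=0.044776
A_x = 0.0974


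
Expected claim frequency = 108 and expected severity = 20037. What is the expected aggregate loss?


E[S] = E[N] * E[X]
= 108 * 20037
= 2.1640e+06


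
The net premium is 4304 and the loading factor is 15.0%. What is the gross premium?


Gross = net * (1 + loading)
= 4304 * (1 + 0.15)
= 4304 * 1.15
= 4949.6


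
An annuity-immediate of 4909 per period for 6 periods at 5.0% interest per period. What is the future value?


FV = PMT * ((1+i)^n - 1) / i
= 4909 * ((1.05)^6 - 1) / 0.05
= 4909 * (1.340096 - 1) / 0.05
= 33390.59


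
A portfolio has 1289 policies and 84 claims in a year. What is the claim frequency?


frequency = claims / policies
= 84 / 1289
= 0.0652


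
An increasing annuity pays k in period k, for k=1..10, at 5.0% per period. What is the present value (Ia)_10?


(Ia)_n = sum_{k=1}^{n} k * v^k, v = 1/(1+i)
v = 0.952381
Sum computed term by term:
(Ia)_10 = 39.3738


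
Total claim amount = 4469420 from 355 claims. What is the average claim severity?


severity = total / number
= 4469420 / 355
= 12589.9155


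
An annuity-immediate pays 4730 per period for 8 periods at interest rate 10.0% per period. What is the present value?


PV = PMT * (1 - (1+i)^(-n)) / i
= 4730 * (1 - (1+0.1)^(-8)) / 0.1
= 4730 * (1 - 0.466507) / 0.1
= 4730 * 5.334926
= 25234.2009


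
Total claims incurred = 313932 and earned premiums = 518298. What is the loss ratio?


Loss ratio = claims / premiums
= 313932 / 518298
= 0.6057


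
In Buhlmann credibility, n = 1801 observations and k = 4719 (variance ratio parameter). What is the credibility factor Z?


Z = n / (n + k)
= 1801 / (1801 + 4719)
= 1801 / 6520
= 0.2762


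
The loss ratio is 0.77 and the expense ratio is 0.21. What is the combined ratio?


Combined ratio = loss ratio + expense ratio
= 0.77 + 0.21
= 0.98


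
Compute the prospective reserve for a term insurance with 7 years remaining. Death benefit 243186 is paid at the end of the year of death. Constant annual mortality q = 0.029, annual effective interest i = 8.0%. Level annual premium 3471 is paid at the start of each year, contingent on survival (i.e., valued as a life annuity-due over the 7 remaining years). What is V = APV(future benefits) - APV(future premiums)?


v = 1/(1+i) = 0.925926
APV(future benefits) per unit = sum_{k=0}^{6} k_p_x * q * v^(k+1) = 0.139715
APV(future benefits) = 243186 * 0.139715 = 33976.8175
Life annuity-due factor ä_{x:7} = sum_{k=0}^{6} k_p_x * v^k = 5.203192
APV(future premiums) = 3471 * 5.203192 = 18060.2809
V = 33976.8175 - 18060.2809
= 15916.5367


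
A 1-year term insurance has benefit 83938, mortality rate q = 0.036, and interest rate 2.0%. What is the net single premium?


NSP = benefit * q * v
v = 1/(1+i) = 0.980392
NSP = 83938 * 0.036 * 0.980392
= 2962.5176


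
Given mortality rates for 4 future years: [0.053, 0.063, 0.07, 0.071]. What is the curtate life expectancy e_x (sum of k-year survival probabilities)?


e_x = sum_{k=1}^{n} k_p_x
k_p_x values:
  1_p_x = 0.947
  2_p_x = 0.887339
  3_p_x = 0.825225
  4_p_x = 0.766634
e_x = 3.4262


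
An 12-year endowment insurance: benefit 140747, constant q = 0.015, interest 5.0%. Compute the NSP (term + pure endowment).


Term component = 17393.8642
Pure endowment = 12_p_x * v^12 * benefit = 0.834132 * 0.556837 * 140747 = 65373.5883
NSP = 82767.4526


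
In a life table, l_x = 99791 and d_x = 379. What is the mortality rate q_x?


q_x = d_x / l_x
= 379 / 99791
= 0.0038


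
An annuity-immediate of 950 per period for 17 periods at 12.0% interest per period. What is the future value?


FV = PMT * ((1+i)^n - 1) / i
= 950 * ((1.12)^17 - 1) / 0.12
= 950 * (6.866041 - 1) / 0.12
= 46439.4904


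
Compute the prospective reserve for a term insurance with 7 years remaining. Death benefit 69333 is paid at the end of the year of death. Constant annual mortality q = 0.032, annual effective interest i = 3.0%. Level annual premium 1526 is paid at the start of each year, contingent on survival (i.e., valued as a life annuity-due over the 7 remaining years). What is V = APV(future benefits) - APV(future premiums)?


v = 1/(1+i) = 0.970874
APV(future benefits) per unit = sum_{k=0}^{6} k_p_x * q * v^(k+1) = 0.181915
APV(future benefits) = 69333 * 0.181915 = 12612.684
Life annuity-due factor ä_{x:7} = sum_{k=0}^{6} k_p_x * v^k = 5.855376
APV(future premiums) = 1526 * 5.855376 = 8935.3034
V = 12612.684 - 8935.3034
= 3677.3806


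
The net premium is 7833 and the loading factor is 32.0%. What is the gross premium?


Gross = net * (1 + loading)
= 7833 * (1 + 0.32)
= 7833 * 1.32
= 10339.56


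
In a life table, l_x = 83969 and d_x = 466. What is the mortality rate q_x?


q_x = d_x / l_x
= 466 / 83969
= 0.0055


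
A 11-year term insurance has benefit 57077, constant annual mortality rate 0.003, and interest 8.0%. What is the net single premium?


NSP = benefit * sum_{k=0}^{n-1} k_p_x * q * v^(k+1)
With constant q=0.003, v=0.925926
Sum = 0.021147
NSP = 57077 * 0.021147
= 1206.9926


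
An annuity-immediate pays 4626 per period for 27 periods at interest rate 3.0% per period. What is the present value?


PV = PMT * (1 - (1+i)^(-n)) / i
= 4626 * (1 - (1+0.03)^(-27)) / 0.03
= 4626 * (1 - 0.450189) / 0.03
= 4626 * 18.327031
= 84780.8476


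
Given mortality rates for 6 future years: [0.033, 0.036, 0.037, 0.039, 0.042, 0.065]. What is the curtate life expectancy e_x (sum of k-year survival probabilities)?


e_x = sum_{k=1}^{n} k_p_x
k_p_x values:
  1_p_x = 0.967
  2_p_x = 0.932188
  3_p_x = 0.897697
  4_p_x = 0.862687
  5_p_x = 0.826454
  6_p_x = 0.772735
e_x = 5.2588


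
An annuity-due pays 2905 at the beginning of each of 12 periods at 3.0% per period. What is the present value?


PV_due = PMT * (1-(1+i)^(-n))/i * (1+i)
PV_immediate = 28916.3816
PV_due = 28916.3816 * 1.03
= 29783.873


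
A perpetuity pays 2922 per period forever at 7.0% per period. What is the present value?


PV = PMT / i
= 2922 / 0.07
= 41742.8571


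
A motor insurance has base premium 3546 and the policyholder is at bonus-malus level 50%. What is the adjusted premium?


adjusted = base * BM_level / 100
= 3546 * 50 / 100
= 3546 * 0.5
= 1773.0


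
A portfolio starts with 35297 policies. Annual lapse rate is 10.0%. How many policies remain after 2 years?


remaining = initial * (1 - lapse)^years
= 35297 * (1 - 0.1)^2
= 35297 * 0.81
= 28590.57


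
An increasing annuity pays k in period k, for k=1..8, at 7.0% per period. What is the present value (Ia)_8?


(Ia)_n = sum_{k=1}^{n} k * v^k, v = 1/(1+i)
v = 0.934579
Sum computed term by term:
(Ia)_8 = 24.7602


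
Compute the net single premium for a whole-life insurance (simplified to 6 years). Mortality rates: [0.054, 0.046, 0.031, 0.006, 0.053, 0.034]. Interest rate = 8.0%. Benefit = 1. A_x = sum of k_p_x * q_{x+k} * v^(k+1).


v = 0.925926
Year 0: k_p_x=1.0, q=0.054, term=0.05
Year 1: k_p_x=0.946, q=0.046, term=0.037308
Year 2: k_p_x=0.902484, q=0.031, term=0.022209
Year 3: k_p_x=0.874507, q=0.006, term=0.003857
Year 4: k_p_x=0.86926, q=0.053, term=0.031355
Year 5: k_p_x=0.823189, q=0.034, term=0.017637
A_x = 0.1624


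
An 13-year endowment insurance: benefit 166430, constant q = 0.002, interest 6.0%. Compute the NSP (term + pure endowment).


Term component = 2916.3131
Pure endowment = 13_p_x * v^13 * benefit = 0.97431 * 0.468839 * 166430 = 76024.295
NSP = 78940.6081


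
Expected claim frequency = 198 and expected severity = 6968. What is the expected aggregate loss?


E[S] = E[N] * E[X]
= 198 * 6968
= 1.3797e+06


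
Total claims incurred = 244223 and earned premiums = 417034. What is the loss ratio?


Loss ratio = claims / premiums
= 244223 / 417034
= 0.5856


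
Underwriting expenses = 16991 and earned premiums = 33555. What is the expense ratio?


Expense ratio = expenses / premiums
= 16991 / 33555
= 0.5064


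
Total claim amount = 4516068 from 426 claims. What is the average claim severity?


severity = total / number
= 4516068 / 426
= 10601.0986


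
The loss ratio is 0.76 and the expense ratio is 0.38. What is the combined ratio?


Combined ratio = loss ratio + expense ratio
= 0.76 + 0.38
= 1.14


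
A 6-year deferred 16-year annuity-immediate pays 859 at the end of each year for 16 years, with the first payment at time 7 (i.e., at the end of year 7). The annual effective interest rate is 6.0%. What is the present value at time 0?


PV at time 6 of the 16-year annuity-immediate:
a_n = 859 * (1-(1+0.06)^(-16))/0.06 = 8680.964
Discount back 6 years to time 0:
PV = 8680.964 * (1+0.06)^(-6)
= 8680.964 * 0.704961
= 6119.7371


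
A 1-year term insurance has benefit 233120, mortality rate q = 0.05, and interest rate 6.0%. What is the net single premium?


NSP = benefit * q * v
v = 1/(1+i) = 0.943396
NSP = 233120 * 0.05 * 0.943396
= 10996.2264


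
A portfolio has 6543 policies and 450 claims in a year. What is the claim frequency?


frequency = claims / policies
= 450 / 6543
= 0.0688


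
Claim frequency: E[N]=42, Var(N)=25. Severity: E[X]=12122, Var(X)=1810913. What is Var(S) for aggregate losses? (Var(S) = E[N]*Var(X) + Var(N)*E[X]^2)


Var(S) = E[N]*Var(X) + Var(N)*E[X]^2
= 42*1810913 + 25*12122^2
= 76058346 + 3673572100
= 3.7496e+09
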